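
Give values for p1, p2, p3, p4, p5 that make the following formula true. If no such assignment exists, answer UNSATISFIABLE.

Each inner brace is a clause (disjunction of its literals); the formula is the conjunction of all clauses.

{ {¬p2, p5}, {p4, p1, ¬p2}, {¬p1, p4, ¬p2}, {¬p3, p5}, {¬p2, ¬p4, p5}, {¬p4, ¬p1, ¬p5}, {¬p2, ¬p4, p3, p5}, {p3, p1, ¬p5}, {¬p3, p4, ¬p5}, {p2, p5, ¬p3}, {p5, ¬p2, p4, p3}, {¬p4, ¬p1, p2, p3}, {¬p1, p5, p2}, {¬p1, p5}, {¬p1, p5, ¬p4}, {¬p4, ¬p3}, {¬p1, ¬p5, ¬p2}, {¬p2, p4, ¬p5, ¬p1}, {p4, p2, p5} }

Case p2 = False:
Case p3 = False:
Case p1 = True:
The clause (¬p4) is unit, so p4 = False.
The clause (p5) is unit, so p5 = True.
This assignment satisfies each clause.

p1 ↦ True, p2 ↦ False, p3 ↦ False, p4 ↦ False, p5 ↦ True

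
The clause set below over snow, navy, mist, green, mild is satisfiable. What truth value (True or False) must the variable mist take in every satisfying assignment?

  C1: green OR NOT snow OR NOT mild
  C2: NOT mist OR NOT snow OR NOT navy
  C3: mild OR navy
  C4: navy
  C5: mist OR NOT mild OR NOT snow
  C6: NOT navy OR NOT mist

Suppose mist = true.
The clause (navy) is unit, so navy = true.
But (NOT navy) is also a unit clause — contradiction.
So every satisfying assignment has mist = False.

False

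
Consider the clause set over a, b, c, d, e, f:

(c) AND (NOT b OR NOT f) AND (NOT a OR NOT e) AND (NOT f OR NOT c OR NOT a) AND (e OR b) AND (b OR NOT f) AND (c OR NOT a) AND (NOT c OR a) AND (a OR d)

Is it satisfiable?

Satisfiable

(c) alone gives c = true.
(a) alone gives a = true.
(NOT e) alone gives e = false.
(NOT f) alone gives f = false.
(b) alone gives b = true.
No clause remains; d is free.
A satisfying assignment: a=true, b=true, c=true, d=true, e=false, f=false.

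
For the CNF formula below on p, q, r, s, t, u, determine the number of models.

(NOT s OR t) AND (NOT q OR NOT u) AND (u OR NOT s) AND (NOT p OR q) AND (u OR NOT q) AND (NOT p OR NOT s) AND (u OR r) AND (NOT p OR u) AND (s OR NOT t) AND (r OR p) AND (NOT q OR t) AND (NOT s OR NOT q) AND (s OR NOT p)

3

There are 2^6 = 64 truth assignments over (p, q, r, s, t, u).
Split on s. With s = true, the clauses containing s are satisfied and NOT s drops from the rest; 1 of the 2^5 = 32 assignments to the other variables satisfy what remains.
With s = false, by the same count on the reduced clause set, 2 assignments work.
(One model: p=F, q=F, r=T, s=F, t=F, u=F.)
Total: 1 + 2 = 3.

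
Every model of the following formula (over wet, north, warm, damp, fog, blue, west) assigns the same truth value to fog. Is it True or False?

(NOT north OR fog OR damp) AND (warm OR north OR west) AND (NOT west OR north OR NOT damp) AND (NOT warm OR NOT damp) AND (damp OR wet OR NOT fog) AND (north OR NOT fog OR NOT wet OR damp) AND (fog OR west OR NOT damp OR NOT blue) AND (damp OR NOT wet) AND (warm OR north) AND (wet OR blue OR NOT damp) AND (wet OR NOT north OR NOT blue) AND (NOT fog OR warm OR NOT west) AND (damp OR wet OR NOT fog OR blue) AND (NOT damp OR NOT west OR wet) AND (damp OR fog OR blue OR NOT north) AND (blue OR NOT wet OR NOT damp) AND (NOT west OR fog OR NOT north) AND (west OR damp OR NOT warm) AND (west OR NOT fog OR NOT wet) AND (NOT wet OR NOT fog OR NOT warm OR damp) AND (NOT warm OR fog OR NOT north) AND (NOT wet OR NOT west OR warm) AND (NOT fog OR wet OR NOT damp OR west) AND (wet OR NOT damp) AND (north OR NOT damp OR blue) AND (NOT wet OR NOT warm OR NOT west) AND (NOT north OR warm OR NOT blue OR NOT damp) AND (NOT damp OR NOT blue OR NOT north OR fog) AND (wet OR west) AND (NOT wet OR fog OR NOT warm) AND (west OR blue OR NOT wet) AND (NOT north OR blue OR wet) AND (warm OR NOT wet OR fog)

False

Suppose fog = true.
Try warm = false.
Unit clause (north) forces north = true.
Unit clause (NOT west) forces west = false.
Unit clause (NOT wet) forces wet = false.
Now (wet) is unsatisfied and unit — conflict.
Backtrack on warm: now try warm = true.
Unit clause (NOT damp) forces damp = false.
Unit clause (wet) forces wet = true.
Now (NOT wet) is unsatisfied and unit — conflict.
Neither warm = true nor warm = false works.
So every satisfying assignment has fog = False.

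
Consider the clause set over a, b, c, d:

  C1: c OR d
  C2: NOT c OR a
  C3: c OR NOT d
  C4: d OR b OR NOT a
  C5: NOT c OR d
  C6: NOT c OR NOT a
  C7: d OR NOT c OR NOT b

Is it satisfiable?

No, unsatisfiable

Branch on c: set c = true.
(a) alone gives a = true.
Now (NOT a) is unsatisfied and unit — conflict.
That branch fails; take c = false instead.
(d) alone gives d = true.
Now (NOT d) is unsatisfied and unit — conflict.
Either choice for c ends in contradiction.
No assignment satisfies every clause.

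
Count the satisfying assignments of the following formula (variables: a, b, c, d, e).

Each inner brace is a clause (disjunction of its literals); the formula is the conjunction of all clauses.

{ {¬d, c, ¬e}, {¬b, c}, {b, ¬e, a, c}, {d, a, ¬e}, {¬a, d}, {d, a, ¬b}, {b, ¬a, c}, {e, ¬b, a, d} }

11

There are 2^5 = 32 truth assignments over (a, b, c, d, e).
Split on d. With d = True, the clauses containing d are satisfied and ¬d drops from the rest; 9 of the 2^4 = 16 assignments to the other variables satisfy what remains.
With d = False, by the same count on the reduced clause set, 2 assignments work.
Total: 9 + 2 = 11.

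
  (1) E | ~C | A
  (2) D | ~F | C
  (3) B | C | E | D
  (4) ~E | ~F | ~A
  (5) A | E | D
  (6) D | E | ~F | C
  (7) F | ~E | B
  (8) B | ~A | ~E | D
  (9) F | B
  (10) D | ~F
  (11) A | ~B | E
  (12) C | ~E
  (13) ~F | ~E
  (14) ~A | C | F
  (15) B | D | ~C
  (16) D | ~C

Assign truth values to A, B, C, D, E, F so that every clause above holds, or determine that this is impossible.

A=1; B=1; C=1; D=1; E=0; F=1

Branch on F: set F = 1.
The clause (D) is unit, so D = 1.
The clause (~E) is unit, so E = 0.
Branch on C: set C = 1.
The clause (A) is unit, so A = 1.
No clause remains; B is free.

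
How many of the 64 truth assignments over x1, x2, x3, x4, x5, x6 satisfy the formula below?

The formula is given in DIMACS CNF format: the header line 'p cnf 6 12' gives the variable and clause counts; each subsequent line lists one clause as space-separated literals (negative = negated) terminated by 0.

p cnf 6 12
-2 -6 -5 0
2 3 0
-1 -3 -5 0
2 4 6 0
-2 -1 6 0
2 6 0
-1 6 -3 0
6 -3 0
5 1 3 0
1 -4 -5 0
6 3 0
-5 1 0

There are 2^6 = 64 truth assignments over (x1, x2, x3, x4, x5, x6).
Split on x1. With x1 = True, the clauses containing x1 are satisfied and ¬x1 drops from the rest; 6 of the 2^5 = 32 assignments to the other variables satisfy what remains.
With x1 = False, by the same count on the reduced clause set, 4 assignments work.
Total: 6 + 4 = 10.

10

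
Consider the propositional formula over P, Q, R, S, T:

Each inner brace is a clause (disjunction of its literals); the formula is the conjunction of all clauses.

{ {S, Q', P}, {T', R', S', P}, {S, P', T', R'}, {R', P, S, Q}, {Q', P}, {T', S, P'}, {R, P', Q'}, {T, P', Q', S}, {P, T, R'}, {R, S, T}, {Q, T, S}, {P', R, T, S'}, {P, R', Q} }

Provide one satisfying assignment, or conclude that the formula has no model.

Suppose Q = 0.
Suppose T = 1.
Suppose S = 1.
Suppose R = 0.
No clause remains; P is free.

P: 1,  Q: 0,  R: 0,  S: 1,  T: 1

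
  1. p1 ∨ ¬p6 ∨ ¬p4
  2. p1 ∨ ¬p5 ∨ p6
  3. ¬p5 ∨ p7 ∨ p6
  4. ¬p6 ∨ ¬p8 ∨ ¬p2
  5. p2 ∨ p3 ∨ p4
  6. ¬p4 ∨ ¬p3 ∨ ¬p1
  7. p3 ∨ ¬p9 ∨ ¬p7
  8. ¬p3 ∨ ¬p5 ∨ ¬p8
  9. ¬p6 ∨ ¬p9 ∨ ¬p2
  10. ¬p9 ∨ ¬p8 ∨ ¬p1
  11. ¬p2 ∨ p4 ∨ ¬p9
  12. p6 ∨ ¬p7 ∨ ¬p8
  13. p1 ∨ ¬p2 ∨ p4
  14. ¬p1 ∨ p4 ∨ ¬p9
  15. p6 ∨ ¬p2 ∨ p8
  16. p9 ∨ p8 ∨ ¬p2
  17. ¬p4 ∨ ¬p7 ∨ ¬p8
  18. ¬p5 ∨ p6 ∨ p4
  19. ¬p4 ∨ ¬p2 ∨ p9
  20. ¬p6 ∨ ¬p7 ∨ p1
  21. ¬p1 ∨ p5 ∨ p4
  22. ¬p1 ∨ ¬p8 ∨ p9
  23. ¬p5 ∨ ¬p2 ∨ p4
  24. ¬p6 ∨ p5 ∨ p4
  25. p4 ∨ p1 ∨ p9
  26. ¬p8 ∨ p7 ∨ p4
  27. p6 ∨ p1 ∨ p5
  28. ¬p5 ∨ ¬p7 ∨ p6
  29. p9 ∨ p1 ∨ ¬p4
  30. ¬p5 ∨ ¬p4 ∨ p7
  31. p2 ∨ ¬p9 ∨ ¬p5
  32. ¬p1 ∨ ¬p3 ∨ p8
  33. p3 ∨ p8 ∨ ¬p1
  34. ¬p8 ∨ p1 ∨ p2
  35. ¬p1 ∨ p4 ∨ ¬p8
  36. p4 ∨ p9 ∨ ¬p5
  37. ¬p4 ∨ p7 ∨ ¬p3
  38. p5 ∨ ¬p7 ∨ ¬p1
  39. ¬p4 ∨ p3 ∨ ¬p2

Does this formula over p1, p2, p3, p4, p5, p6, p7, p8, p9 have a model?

No

Try p1 = True.
Try p4 = False.
(¬p9) alone gives p9 = False.
(p5) alone gives p5 = True.
That conflicts with the unit clause (¬p5).
Undo p4 and try p4 = True.
(¬p3) alone gives p3 = False.
(p8) alone gives p8 = True.
(¬p9) alone gives p9 = False.
That conflicts with the unit clause (p9).
Both values of p4 lead to a conflict.
Undo p1 and try p1 = False.
Try p6 = False.
(¬p5) alone gives p5 = False.
That conflicts with the unit clause (p5).
Undo p6 and try p6 = True.
(¬p4) alone gives p4 = False.
(¬p2) alone gives p2 = False.
(p3) alone gives p3 = True.
(¬p7) alone gives p7 = False.
(p5) alone gives p5 = True.
(¬p8) alone gives p8 = False.
(p9) alone gives p9 = True.
That conflicts with the unit clause (¬p9).
Both values of p6 lead to a conflict.
Both values of p1 lead to a conflict.
No assignment satisfies every clause.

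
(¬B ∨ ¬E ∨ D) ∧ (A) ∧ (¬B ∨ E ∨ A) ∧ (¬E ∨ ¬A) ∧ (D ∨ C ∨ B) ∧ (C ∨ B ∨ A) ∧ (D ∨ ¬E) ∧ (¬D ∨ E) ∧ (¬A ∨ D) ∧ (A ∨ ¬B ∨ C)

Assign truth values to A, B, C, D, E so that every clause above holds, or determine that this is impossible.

Unit clause (A) forces A = True.
Unit clause (¬E) forces E = False.
Unit clause (¬D) forces D = False.
Now (D) is unsatisfied and unit — conflict.

UNSATISFIABLE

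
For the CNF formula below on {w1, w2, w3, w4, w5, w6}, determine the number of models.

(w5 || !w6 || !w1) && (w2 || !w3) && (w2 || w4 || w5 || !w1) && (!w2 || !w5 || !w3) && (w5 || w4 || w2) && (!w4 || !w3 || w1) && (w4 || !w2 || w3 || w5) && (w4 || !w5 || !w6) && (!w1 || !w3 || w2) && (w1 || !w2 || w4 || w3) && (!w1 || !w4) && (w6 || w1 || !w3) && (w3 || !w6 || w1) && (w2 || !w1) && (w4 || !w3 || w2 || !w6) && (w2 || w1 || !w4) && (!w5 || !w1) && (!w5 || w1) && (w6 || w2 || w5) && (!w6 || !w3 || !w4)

3

There are 2^6 = 64 truth assignments over (w1, w2, w3, w4, w5, w6).
Split on w5. With w5 = true, the clauses containing w5 are satisfied and !w5 drops from the rest; 0 of the 2^5 = 32 assignments to the other variables satisfy what remains.
With w5 = false, by the same count on the reduced clause set, 3 assignments work.
Total: 0 + 3 = 3.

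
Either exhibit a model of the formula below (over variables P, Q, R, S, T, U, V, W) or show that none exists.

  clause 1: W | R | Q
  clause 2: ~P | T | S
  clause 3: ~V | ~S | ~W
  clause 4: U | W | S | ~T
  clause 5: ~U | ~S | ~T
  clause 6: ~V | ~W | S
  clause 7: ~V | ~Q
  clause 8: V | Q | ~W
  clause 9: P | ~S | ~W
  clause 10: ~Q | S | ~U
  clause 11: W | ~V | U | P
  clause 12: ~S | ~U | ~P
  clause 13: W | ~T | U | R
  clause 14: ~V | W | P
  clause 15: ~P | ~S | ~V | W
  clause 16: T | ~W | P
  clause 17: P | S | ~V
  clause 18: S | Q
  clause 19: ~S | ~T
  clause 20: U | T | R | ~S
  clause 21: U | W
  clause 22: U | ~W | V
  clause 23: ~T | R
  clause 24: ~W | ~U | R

P ↦ 0,  Q ↦ 0,  R ↦ 1,  S ↦ 1,  T ↦ 0,  U ↦ 1,  V ↦ 0,  W ↦ 0

Try V = 0.
Try Q = 0.
From the singleton clause (~W), W = 0.
From the singleton clause (R), R = 1.
From the singleton clause (S), S = 1.
From the singleton clause (~T), T = 0.
From the singleton clause (U), U = 1.
From the singleton clause (~P), P = 0.
Every clause now holds.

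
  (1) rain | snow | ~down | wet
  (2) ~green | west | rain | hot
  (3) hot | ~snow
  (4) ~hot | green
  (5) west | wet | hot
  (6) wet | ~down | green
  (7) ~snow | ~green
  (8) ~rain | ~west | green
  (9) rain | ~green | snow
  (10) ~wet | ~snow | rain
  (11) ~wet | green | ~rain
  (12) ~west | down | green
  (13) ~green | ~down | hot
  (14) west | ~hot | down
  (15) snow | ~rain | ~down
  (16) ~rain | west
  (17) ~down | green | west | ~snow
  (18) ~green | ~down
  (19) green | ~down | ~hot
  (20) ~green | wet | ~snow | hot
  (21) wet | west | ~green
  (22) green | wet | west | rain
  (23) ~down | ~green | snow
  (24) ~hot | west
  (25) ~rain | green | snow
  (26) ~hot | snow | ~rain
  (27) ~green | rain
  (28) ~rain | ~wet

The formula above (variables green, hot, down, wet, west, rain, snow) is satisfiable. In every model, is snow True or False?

Suppose snow = 1.
The clause (hot) is unit, so hot = 1.
The clause (green) is unit, so green = 1.
But (~green) is also a unit clause — contradiction.
So every satisfying assignment has snow = False.

False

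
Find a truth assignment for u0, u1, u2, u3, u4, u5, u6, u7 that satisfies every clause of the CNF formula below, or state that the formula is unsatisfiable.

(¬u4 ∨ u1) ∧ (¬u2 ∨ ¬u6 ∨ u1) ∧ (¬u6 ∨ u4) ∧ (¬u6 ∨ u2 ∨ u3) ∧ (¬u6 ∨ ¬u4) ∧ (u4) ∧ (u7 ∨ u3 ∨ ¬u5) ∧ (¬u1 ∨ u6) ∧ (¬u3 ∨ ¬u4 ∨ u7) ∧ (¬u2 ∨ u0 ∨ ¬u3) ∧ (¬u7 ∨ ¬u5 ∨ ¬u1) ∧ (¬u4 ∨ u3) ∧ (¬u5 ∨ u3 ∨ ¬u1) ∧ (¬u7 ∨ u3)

UNSATISFIABLE

The clause (u4) is unit, so u4 = True.
The clause (u1) is unit, so u1 = True.
The clause (¬u6) is unit, so u6 = False.
That conflicts with the unit clause (u6).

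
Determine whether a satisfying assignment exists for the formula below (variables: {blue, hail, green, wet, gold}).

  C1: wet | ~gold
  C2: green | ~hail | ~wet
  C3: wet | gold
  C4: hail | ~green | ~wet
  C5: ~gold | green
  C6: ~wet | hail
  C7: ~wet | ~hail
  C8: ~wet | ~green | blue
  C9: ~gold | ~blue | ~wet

Try wet = 1.
Unit clause (hail) forces hail = 1.
Now (~hail) is unsatisfied and unit — conflict.
So wet must be the other value — set wet = 0.
Unit clause (~gold) forces gold = 0.
Now (gold) is unsatisfied and unit — conflict.
Either choice for wet ends in contradiction.
No assignment satisfies every clause.

Unsatisfiable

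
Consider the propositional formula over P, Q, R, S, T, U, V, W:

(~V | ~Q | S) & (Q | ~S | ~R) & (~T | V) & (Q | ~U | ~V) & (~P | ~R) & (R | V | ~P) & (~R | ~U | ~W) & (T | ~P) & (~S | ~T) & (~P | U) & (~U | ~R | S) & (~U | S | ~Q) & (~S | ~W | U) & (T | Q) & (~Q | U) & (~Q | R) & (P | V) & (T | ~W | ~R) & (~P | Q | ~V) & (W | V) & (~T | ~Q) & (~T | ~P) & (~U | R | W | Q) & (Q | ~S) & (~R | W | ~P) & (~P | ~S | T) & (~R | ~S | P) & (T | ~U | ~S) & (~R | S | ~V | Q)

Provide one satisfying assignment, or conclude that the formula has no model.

Try T = 1.
The clause (V) is unit, so V = 1.
The clause (~S) is unit, so S = 0.
The clause (~Q) is unit, so Q = 0.
The clause (~U) is unit, so U = 0.
The clause (~P) is unit, so P = 0.
The clause (~R) is unit, so R = 0.
Every clause is now satisfied; W is unconstrained.

P=0,  Q=0,  R=0,  S=0,  T=1,  U=0,  V=1,  W=0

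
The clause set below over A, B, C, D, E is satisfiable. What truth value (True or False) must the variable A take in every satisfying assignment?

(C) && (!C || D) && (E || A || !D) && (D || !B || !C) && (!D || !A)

False

Suppose A = true.
(C) alone gives C = true.
(D) alone gives D = true.
That conflicts with the unit clause (!D).
So every satisfying assignment has A = False.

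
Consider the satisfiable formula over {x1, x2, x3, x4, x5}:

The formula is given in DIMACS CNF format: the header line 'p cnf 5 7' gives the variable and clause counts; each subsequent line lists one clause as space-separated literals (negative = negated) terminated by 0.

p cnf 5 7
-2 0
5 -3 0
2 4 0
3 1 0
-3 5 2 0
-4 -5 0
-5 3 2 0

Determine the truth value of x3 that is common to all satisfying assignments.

Suppose x3 = True.
Unit clause (¬x2) forces x2 = False.
Unit clause (x5) forces x5 = True.
Unit clause (x4) forces x4 = True.
Now (¬x4) is unsatisfied and unit — conflict.
So every satisfying assignment has x3 = False.

False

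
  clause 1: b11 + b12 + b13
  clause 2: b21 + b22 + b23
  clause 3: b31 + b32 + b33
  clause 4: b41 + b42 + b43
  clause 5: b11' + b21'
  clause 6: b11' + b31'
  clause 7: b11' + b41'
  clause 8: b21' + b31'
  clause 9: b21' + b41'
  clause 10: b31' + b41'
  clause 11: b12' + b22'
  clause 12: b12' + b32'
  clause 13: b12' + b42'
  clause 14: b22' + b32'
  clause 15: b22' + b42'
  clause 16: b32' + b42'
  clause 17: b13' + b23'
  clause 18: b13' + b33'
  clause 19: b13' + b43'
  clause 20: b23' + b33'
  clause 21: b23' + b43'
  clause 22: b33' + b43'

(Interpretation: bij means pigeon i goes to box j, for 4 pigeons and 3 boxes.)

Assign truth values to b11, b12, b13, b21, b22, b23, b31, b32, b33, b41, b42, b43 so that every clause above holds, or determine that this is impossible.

Branch on b11: set b11 = 0.
Branch on b12: set b12 = 1.
From the singleton clause (b22'), b22 = 0.
From the singleton clause (b32'), b32 = 0.
From the singleton clause (b42'), b42 = 0.
Branch on b21: set b21 = 1.
From the singleton clause (b31'), b31 = 0.
From the singleton clause (b33), b33 = 1.
From the singleton clause (b41'), b41 = 0.
From the singleton clause (b43), b43 = 1.
Now (b43') is unsatisfied and unit — conflict.
That branch fails; take b21 = 0 instead.
From the singleton clause (b23), b23 = 1.
From the singleton clause (b13'), b13 = 0.
From the singleton clause (b33'), b33 = 0.
From the singleton clause (b31), b31 = 1.
From the singleton clause (b41'), b41 = 0.
From the singleton clause (b43), b43 = 1.
Now (b43') is unsatisfied and unit — conflict.
Either choice for b21 ends in contradiction.
That branch fails; take b12 = 0 instead.
From the singleton clause (b13), b13 = 1.
From the singleton clause (b23'), b23 = 0.
From the singleton clause (b33'), b33 = 0.
From the singleton clause (b43'), b43 = 0.
Branch on b21: set b21 = 1.
From the singleton clause (b31'), b31 = 0.
From the singleton clause (b32), b32 = 1.
From the singleton clause (b41'), b41 = 0.
From the singleton clause (b42), b42 = 1.
Now (b42') is unsatisfied and unit — conflict.
That branch fails; take b21 = 0 instead.
From the singleton clause (b22), b22 = 1.
From the singleton clause (b32'), b32 = 0.
From the singleton clause (b31), b31 = 1.
From the singleton clause (b41'), b41 = 0.
From the singleton clause (b42), b42 = 1.
Now (b42') is unsatisfied and unit — conflict.
Either choice for b21 ends in contradiction.
Either choice for b12 ends in contradiction.
That branch fails; take b11 = 1 instead.
From the singleton clause (b21'), b21 = 0.
From the singleton clause (b31'), b31 = 0.
From the singleton clause (b41'), b41 = 0.
Branch on b22: set b22 = 1.
From the singleton clause (b12'), b12 = 0.
From the singleton clause (b32'), b32 = 0.
From the singleton clause (b33), b33 = 1.
From the singleton clause (b42'), b42 = 0.
From the singleton clause (b43), b43 = 1.
Now (b43') is unsatisfied and unit — conflict.
That branch fails; take b22 = 0 instead.
From the singleton clause (b23), b23 = 1.
From the singleton clause (b13'), b13 = 0.
From the singleton clause (b33'), b33 = 0.
From the singleton clause (b32), b32 = 1.
From the singleton clause (b12'), b12 = 0.
From the singleton clause (b42'), b42 = 0.
From the singleton clause (b43), b43 = 1.
Now (b43') is unsatisfied and unit — conflict.
Either choice for b22 ends in contradiction.
Either choice for b11 ends in contradiction.

UNSATISFIABLE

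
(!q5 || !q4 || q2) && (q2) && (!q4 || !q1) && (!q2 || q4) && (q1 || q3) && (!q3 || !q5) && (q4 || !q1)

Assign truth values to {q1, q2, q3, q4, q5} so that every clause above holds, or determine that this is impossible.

q1=false; q2=true; q3=true; q4=true; q5=false

(q2) alone gives q2 = true.
(q4) alone gives q4 = true.
(!q1) alone gives q1 = false.
(q3) alone gives q3 = true.
(!q5) alone gives q5 = false.
This assignment satisfies each clause.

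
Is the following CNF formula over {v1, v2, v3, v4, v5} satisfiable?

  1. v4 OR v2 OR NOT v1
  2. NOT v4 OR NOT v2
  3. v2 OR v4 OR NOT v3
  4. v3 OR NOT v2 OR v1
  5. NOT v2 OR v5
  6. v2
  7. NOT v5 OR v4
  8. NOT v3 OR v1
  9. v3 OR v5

No

(v2) alone gives v2 = true.
(NOT v4) alone gives v4 = false.
(v5) alone gives v5 = true.
But (NOT v5) is also a unit clause — contradiction.
No assignment satisfies every clause.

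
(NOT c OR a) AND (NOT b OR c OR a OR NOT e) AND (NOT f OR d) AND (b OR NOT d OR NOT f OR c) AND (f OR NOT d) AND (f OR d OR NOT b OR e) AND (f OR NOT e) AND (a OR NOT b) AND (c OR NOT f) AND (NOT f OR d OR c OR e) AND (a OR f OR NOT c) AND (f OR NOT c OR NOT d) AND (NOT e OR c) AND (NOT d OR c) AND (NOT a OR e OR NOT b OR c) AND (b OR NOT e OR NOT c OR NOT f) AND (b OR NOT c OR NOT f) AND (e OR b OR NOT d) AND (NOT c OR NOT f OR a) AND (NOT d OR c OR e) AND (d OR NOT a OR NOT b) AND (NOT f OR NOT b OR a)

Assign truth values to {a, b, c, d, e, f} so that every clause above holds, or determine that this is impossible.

Branch on c: set c = true.
From the singleton clause (a), a = true.
Branch on f: set f = true.
From the singleton clause (d), d = true.
From the singleton clause (b), b = true.
Every clause is now satisfied; e is unconstrained.

a ↦ true, b ↦ true, c ↦ true, d ↦ true, e ↦ true, f ↦ true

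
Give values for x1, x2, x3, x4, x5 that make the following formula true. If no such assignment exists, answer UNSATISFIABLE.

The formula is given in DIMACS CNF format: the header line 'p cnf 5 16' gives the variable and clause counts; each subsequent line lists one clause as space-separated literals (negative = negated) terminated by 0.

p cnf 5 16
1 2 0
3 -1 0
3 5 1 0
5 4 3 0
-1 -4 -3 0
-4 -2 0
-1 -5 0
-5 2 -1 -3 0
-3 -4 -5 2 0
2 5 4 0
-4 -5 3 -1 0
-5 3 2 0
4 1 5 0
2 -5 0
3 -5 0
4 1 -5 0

Suppose x1 = True.
Unit clause (x3) forces x3 = True.
Unit clause (¬x4) forces x4 = False.
Unit clause (¬x5) forces x5 = False.
Unit clause (x2) forces x2 = True.
This assignment satisfies each clause.

x1=True, x2=True, x3=True, x4=False, x5=False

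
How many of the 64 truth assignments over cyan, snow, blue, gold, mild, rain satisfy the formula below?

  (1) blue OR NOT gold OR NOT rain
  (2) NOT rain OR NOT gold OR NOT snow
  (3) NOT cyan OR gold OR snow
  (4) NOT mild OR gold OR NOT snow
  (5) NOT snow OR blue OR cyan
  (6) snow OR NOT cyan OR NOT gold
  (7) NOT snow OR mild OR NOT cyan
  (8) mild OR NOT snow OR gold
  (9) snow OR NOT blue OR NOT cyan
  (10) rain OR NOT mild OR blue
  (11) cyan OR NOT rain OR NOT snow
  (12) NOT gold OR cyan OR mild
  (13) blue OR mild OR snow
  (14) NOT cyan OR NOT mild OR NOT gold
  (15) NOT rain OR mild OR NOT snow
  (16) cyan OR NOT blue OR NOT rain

There are 2^6 = 64 truth assignments over (cyan, snow, blue, gold, mild, rain).
Split on mild. With mild = true, the clauses containing mild are satisfied and NOT mild drops from the rest; 4 of the 2^5 = 32 assignments to the other variables satisfy what remains.
With mild = false, by the same count on the reduced clause set, 1 assignment works.
Total: 4 + 1 = 5.

5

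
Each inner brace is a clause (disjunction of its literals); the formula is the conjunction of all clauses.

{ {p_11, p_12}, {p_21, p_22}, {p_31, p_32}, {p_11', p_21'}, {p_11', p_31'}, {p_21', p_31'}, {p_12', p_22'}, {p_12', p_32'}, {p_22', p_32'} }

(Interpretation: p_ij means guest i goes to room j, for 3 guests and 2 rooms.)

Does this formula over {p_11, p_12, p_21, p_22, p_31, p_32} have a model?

Case p_11 = 1:
(p_21') alone gives p_21 = 0.
(p_22) alone gives p_22 = 1.
(p_31') alone gives p_31 = 0.
(p_32) alone gives p_32 = 1.
That conflicts with the unit clause (p_32').
Undo p_11 and try p_11 = 0.
(p_12) alone gives p_12 = 1.
(p_22') alone gives p_22 = 0.
(p_21) alone gives p_21 = 1.
(p_31') alone gives p_31 = 0.
(p_32) alone gives p_32 = 1.
That conflicts with the unit clause (p_32').
Neither p_11 = 1 nor p_11 = 0 works.
No assignment satisfies every clause.

No, unsatisfiable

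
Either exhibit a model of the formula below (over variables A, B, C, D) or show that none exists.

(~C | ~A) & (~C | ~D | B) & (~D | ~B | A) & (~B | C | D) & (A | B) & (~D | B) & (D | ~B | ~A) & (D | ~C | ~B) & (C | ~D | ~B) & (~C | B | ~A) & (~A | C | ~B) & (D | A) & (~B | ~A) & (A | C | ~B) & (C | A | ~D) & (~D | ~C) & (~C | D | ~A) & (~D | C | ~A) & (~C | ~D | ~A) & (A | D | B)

Suppose C = 0.
Suppose B = 0.
From the singleton clause (A), A = 1.
From the singleton clause (~D), D = 0.
Every clause now holds.

A=1,  B=0,  C=0,  D=0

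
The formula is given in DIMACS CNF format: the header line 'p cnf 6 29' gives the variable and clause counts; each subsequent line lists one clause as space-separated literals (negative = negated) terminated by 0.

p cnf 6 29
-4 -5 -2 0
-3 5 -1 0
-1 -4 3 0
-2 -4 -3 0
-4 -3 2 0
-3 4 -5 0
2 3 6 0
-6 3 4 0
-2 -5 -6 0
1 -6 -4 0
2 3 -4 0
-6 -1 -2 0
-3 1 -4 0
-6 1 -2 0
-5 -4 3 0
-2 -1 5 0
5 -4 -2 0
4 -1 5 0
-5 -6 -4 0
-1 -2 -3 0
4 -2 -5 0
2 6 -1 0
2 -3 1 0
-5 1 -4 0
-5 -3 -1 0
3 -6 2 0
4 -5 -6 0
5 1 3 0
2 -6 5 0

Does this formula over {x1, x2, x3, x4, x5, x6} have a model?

Yes, satisfiable

Case x4 = False:
Case x3 = True:
(¬x5) alone gives x5 = False.
(¬x1) alone gives x1 = False.
(x2) alone gives x2 = True.
(¬x6) alone gives x6 = False.
All clauses are satisfied.
A satisfying assignment: x1=False, x2=True, x3=True, x4=False, x5=False, x6=False.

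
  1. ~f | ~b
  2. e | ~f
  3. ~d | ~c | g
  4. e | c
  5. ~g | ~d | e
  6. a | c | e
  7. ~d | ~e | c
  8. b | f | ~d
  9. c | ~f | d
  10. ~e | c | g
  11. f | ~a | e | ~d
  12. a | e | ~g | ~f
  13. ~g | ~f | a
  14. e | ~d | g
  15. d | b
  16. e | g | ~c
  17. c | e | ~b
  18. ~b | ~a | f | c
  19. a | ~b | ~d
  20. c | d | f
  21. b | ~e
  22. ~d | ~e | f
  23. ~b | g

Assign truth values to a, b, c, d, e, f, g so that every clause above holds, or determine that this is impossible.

Try f = 0.
Try e = 0.
The clause (c) is unit, so c = 1.
The clause (g) is unit, so g = 1.
The clause (~d) is unit, so d = 0.
The clause (b) is unit, so b = 1.
Every clause is now satisfied; a is unconstrained.

a ↦ 1, b ↦ 1, c ↦ 1, d ↦ 0, e ↦ 0, f ↦ 0, g ↦ 1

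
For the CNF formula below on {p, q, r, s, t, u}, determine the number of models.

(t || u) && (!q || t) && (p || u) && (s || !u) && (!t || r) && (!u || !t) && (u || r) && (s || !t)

6

There are 2^6 = 64 truth assignments over (p, q, r, s, t, u).
Split on p. With p = true, the clauses containing p are satisfied and !p drops from the rest; 4 of the 2^5 = 32 assignments to the other variables satisfy what remains.
With p = false, by the same count on the reduced clause set, 2 assignments work.
Total: 4 + 2 = 6.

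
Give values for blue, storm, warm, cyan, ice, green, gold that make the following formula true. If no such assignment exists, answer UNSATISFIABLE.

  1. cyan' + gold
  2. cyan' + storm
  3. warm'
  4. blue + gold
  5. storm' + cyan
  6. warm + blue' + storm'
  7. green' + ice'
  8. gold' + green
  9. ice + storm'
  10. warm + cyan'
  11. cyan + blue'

(warm') alone gives warm = 0.
(cyan') alone gives cyan = 0.
(storm') alone gives storm = 0.
(blue') alone gives blue = 0.
(gold) alone gives gold = 1.
(green) alone gives green = 1.
(ice') alone gives ice = 0.
Every clause now holds.

blue ↦ 0; storm ↦ 0; warm ↦ 0; cyan ↦ 0; ice ↦ 0; green ↦ 1; gold ↦ 1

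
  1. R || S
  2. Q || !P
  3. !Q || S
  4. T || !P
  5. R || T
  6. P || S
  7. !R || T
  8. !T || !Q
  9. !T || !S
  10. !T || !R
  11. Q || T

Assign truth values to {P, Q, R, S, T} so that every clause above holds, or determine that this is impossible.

Case R = true:
Unit clause (T) forces T = true.
But (!T) is also a unit clause — contradiction.
Undo R and try R = false.
Unit clause (S) forces S = true.
Unit clause (T) forces T = true.
But (!T) is also a unit clause — contradiction.
Both values of R lead to a conflict.

UNSATISFIABLE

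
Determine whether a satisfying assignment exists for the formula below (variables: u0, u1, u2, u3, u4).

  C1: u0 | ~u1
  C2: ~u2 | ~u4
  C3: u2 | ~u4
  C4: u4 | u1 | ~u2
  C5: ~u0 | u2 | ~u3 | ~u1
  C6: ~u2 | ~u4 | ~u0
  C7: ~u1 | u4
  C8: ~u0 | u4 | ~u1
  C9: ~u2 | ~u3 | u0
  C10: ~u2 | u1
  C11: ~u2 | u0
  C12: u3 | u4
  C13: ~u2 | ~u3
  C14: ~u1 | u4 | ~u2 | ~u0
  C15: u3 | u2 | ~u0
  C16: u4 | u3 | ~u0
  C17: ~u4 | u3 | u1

Suppose u0 = 0.
Unit clause (~u1) forces u1 = 0.
Unit clause (~u2) forces u2 = 0.
Unit clause (~u4) forces u4 = 0.
Unit clause (u3) forces u3 = 1.
Every clause now holds.
A satisfying assignment: u0 ↦ 0; u1 ↦ 0; u2 ↦ 0; u3 ↦ 1; u4 ↦ 0.

Yes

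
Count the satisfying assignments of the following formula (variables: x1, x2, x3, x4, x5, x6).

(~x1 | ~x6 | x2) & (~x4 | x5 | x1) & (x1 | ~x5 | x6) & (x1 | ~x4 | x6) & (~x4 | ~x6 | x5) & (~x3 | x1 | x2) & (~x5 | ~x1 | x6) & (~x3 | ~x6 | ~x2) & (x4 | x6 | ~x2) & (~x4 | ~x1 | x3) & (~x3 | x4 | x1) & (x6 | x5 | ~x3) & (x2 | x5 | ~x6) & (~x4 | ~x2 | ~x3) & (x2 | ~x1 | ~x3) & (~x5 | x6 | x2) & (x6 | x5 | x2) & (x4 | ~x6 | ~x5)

There are 2^6 = 64 truth assignments over (x1, x2, x3, x4, x5, x6).
Split on x2. With x2 = 1, the clauses containing x2 are satisfied and ~x2 drops from the rest; 3 of the 2^5 = 32 assignments to the other variables satisfy what remains.
With x2 = 0, by the same count on the reduced clause set, 1 assignment works.
(One model: x1=F, x2=F, x3=F, x4=T, x5=T, x6=T.)
Total: 3 + 1 = 4.

4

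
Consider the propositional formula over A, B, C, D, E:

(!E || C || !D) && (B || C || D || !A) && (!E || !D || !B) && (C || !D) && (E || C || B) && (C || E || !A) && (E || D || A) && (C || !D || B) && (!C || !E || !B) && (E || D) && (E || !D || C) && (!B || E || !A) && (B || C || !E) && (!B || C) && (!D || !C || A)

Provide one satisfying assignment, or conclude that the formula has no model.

A: true, B: false, C: true, D: true, E: true

Branch on C: set C = true.
Branch on E: set E = true.
Unit clause (!B) forces B = false.
Branch on D: set D = true.
Unit clause (A) forces A = true.
Every clause now holds.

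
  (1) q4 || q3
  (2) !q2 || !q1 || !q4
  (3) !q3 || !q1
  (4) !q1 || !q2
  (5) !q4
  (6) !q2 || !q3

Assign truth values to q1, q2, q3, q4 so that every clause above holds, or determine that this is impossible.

q1 ↦ false, q2 ↦ false, q3 ↦ true, q4 ↦ false

From the singleton clause (!q4), q4 = false.
From the singleton clause (q3), q3 = true.
From the singleton clause (!q1), q1 = false.
From the singleton clause (!q2), q2 = false.
Every clause now holds.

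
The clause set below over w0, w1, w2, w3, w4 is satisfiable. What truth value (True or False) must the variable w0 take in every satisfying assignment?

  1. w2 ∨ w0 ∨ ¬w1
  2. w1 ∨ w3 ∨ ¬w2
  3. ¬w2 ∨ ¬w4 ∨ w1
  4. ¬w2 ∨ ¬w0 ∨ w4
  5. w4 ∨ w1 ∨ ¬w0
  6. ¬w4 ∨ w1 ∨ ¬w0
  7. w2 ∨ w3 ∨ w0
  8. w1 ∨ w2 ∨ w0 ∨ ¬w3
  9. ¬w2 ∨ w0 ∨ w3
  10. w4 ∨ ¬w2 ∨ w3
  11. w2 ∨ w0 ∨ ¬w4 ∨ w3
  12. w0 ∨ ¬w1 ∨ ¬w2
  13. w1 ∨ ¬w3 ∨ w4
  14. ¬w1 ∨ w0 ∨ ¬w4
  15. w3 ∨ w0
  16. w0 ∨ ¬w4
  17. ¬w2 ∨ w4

Suppose w0 = False.
Unit clause (w3) forces w3 = True.
Unit clause (¬w4) forces w4 = False.
Unit clause (w1) forces w1 = True.
Unit clause (w2) forces w2 = True.
Now (¬w2) is unsatisfied and unit — conflict.
So every satisfying assignment has w0 = True.

True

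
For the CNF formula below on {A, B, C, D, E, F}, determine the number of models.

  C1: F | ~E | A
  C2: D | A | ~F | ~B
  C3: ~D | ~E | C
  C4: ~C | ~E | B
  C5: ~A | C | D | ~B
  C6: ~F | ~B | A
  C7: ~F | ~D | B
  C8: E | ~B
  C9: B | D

There are 2^6 = 64 truth assignments over (A, B, C, D, E, F).
Split on A. With A = 1, the clauses containing A are satisfied and ~A drops from the rest; 6 of the 2^5 = 32 assignments to the other variables satisfy what remains.
With A = 0, by the same count on the reduced clause set, 2 assignments work.
(One model: A=F, B=F, C=F, D=T, E=F, F=F.)
Total: 6 + 2 = 8.

8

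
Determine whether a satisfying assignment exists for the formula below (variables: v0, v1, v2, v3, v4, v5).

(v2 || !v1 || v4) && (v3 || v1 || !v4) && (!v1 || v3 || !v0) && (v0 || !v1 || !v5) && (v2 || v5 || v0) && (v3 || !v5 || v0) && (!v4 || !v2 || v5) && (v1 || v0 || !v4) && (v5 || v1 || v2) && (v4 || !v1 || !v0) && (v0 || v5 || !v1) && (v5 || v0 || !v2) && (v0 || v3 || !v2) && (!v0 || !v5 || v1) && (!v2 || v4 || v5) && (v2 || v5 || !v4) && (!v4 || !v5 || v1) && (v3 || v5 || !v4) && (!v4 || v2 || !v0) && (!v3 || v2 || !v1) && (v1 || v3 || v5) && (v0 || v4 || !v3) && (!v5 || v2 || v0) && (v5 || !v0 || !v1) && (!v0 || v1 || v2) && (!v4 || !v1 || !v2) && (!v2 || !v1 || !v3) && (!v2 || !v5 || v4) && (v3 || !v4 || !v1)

Unsatisfiable

Try v2 = true.
Try v4 = false.
Unit clause (v5) forces v5 = true.
Now (!v5) is unsatisfied and unit — conflict.
Backtrack on v4: now try v4 = true.
Unit clause (v5) forces v5 = true.
Unit clause (v1) forces v1 = true.
Now (!v1) is unsatisfied and unit — conflict.
Neither v4 = true nor v4 = false works.
Backtrack on v2: now try v2 = false.
Try v1 = false.
Unit clause (v5) forces v5 = true.
Unit clause (!v0) forces v0 = false.
Now (v0) is unsatisfied and unit — conflict.
Backtrack on v1: now try v1 = true.
Unit clause (v4) forces v4 = true.
Unit clause (v5) forces v5 = true.
Unit clause (v0) forces v0 = true.
Now (!v0) is unsatisfied and unit — conflict.
Neither v1 = true nor v1 = false works.
Neither v2 = true nor v2 = false works.
No assignment satisfies every clause.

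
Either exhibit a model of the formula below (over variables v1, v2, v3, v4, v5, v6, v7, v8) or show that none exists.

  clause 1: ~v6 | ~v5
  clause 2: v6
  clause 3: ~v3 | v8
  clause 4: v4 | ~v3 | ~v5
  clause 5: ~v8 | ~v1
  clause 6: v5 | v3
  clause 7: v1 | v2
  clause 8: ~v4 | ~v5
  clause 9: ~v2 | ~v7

v1: 0, v2: 1, v3: 1, v4: 1, v5: 0, v6: 1, v7: 0, v8: 1

From the singleton clause (v6), v6 = 1.
From the singleton clause (~v5), v5 = 0.
From the singleton clause (v3), v3 = 1.
From the singleton clause (v8), v8 = 1.
From the singleton clause (~v1), v1 = 0.
From the singleton clause (v2), v2 = 1.
From the singleton clause (~v7), v7 = 0.
All clauses hold; v4 can take either value.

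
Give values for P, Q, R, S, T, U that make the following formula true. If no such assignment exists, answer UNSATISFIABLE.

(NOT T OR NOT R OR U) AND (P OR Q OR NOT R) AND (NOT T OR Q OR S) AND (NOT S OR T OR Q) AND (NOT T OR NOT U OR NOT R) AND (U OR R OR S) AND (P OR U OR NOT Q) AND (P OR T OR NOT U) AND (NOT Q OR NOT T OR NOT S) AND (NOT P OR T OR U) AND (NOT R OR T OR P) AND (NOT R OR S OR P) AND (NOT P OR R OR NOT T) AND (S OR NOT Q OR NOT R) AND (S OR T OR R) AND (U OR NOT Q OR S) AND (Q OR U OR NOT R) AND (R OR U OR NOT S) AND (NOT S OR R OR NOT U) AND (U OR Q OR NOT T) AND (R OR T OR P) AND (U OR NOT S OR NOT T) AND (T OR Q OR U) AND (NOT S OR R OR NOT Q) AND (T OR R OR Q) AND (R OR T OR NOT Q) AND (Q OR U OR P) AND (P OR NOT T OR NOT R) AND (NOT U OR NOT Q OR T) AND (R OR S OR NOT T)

Try T = false.
Try S = false.
From the singleton clause (R), R = true.
From the singleton clause (P), P = true.
From the singleton clause (U), U = true.
From the singleton clause (NOT Q), Q = false.
Every clause now holds.

P ↦ true, Q ↦ false, R ↦ true, S ↦ false, T ↦ false, U ↦ true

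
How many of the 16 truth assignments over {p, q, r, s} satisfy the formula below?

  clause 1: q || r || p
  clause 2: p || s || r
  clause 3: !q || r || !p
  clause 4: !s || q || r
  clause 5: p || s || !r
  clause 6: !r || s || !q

7

There are 2^4 = 16 truth assignments over (p, q, r, s).
Split on s. With s = true, the clauses containing s are satisfied and !s drops from the rest; 5 of the 2^3 = 8 assignments to the other variables satisfy what remains.
With s = false, by the same count on the reduced clause set, 2 assignments work.
(One model: p=F, q=F, r=T, s=T.)
Total: 5 + 2 = 7.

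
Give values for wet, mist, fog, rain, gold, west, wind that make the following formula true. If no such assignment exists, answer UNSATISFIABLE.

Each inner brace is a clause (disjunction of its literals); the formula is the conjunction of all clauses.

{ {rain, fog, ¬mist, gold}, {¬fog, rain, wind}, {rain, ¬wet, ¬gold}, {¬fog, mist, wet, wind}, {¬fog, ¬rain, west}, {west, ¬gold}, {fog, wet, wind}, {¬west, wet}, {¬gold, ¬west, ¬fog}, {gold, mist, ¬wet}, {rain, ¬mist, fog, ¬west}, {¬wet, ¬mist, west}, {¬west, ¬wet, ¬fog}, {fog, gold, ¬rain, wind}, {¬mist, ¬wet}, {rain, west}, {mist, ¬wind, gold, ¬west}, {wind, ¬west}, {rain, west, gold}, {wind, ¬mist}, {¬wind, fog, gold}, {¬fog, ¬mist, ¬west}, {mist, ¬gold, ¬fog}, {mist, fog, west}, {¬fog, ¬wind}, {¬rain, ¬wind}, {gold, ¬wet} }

Try west = True.
Unit clause (wet) forces wet = True.
Unit clause (¬fog) forces fog = False.
Unit clause (¬mist) forces mist = False.
Unit clause (gold) forces gold = True.
Unit clause (rain) forces rain = True.
Unit clause (wind) forces wind = True.
Now (¬wind) is unsatisfied and unit — conflict.
Undo west and try west = False.
Unit clause (¬gold) forces gold = False.
Unit clause (rain) forces rain = True.
Unit clause (¬fog) forces fog = False.
Unit clause (wind) forces wind = True.
Now (¬wind) is unsatisfied and unit — conflict.
Either choice for west ends in contradiction.

UNSATISFIABLE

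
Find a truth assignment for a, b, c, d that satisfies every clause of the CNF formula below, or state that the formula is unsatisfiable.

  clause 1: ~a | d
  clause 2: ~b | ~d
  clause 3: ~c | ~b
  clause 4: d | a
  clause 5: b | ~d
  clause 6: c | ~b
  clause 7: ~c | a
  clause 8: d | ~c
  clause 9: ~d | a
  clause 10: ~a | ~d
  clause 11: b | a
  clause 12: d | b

UNSATISFIABLE

Branch on a: set a = 0.
The clause (d) is unit, so d = 1.
Now (~d) is unsatisfied and unit — conflict.
That branch fails; take a = 1 instead.
The clause (d) is unit, so d = 1.
Now (~d) is unsatisfied and unit — conflict.
Both values of a lead to a conflict.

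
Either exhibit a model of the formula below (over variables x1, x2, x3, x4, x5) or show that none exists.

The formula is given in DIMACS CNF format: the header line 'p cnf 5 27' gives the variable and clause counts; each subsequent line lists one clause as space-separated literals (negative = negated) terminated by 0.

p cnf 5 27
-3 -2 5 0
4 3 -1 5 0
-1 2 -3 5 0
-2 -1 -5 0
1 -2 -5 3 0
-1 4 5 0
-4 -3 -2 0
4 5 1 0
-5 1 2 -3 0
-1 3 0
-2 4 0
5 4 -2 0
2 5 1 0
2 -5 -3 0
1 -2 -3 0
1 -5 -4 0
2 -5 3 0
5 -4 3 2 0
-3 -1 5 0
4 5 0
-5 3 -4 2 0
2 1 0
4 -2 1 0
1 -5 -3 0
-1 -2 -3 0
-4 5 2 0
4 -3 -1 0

Branch on x1: set x1 = False.
(x2) alone gives x2 = True.
(x4) alone gives x4 = True.
(¬x3) alone gives x3 = False.
(¬x5) alone gives x5 = False.
All clauses are satisfied.

x1=False,  x2=True,  x3=False,  x4=True,  x5=False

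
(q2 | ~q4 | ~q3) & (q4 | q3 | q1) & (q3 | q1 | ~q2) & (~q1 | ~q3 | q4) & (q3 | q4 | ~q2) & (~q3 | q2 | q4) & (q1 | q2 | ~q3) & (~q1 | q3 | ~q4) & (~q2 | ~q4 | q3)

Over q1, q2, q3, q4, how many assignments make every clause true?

5

There are 2^4 = 16 truth assignments over (q1, q2, q3, q4).
Split on q4. With q4 = 1, the clauses containing q4 are satisfied and ~q4 drops from the rest; 3 of the 2^3 = 8 assignments to the other variables satisfy what remains.
With q4 = 0, by the same count on the reduced clause set, 2 assignments work.
Total: 3 + 2 = 5.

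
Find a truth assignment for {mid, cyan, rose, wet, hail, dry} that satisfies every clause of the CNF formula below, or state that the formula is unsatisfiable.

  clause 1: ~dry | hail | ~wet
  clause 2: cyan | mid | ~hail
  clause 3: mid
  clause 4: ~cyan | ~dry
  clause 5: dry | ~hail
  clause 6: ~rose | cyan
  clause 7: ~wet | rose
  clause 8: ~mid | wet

mid ↦ 1, cyan ↦ 1, rose ↦ 1, wet ↦ 1, hail ↦ 0, dry ↦ 0

The clause (mid) is unit, so mid = 1.
The clause (wet) is unit, so wet = 1.
The clause (rose) is unit, so rose = 1.
The clause (cyan) is unit, so cyan = 1.
The clause (~dry) is unit, so dry = 0.
The clause (~hail) is unit, so hail = 0.
This assignment satisfies each clause.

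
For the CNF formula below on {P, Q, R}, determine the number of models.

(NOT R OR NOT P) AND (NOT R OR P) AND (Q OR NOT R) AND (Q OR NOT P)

3

There are 2^3 = 8 truth assignments over (P, Q, R).
Check each against the 4 clauses (columns in the order P, Q, R):
  F F F  ✓ satisfies all
  F F T  ✗ fails (NOT R OR P)
  F T F  ✓ satisfies all
  F T T  ✗ fails (NOT R OR P)
  T F F  ✗ fails (Q OR NOT P)
  T F T  ✗ fails (NOT R OR NOT P)
  T T F  ✓ satisfies all
  T T T  ✗ fails (NOT R OR NOT P)
3 of the 8 rows are models.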